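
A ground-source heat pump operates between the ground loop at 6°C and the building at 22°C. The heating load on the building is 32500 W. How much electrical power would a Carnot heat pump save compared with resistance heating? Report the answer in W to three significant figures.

In absolute terms T_C = 279.15 K and T_H = 295.15 K, so ΔT = 16.00 K.
COP_Carnot = T_H/ΔT = 295.15/16.00 = 18.45.
Resistance heating needs Ẇ_res = Q̇_H = 32500 W; the reversible heat pump needs only Ẇ_hp = Q̇_H/COP = 1762 W.
Saving = 32500 − 1762 = 30740 W.

30700 W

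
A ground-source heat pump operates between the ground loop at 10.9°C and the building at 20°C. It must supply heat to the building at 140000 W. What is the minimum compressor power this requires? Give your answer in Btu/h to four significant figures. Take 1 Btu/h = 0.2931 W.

14830 Btu/h

In absolute terms T_C = 284.05 K and T_H = 293.15 K, so ΔT = 9.100 K.
COP_Carnot = T_H/ΔT = 293.15/9.100 = 32.21.
Ẇ_min = Q̇/COP_Carnot = 140000/32.21 = 4346 W = 14830 Btu/h.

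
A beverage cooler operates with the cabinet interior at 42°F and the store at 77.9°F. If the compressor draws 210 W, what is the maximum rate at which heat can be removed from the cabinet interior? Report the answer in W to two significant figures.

2900 W

In absolute terms T_C = 278.71 K and T_H = 298.65 K, so ΔT = 19.94 K.
COP_Carnot = T_C/ΔT = 278.71/19.94 = 13.97.
Q̇_max = COP_Carnot × Ẇ = 13.97 × 210.0 W = 2935 W.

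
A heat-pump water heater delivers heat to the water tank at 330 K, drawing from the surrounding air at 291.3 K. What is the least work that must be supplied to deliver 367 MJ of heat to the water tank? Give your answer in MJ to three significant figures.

The reservoir spacing is ΔT = 330 − 291.3 = 38.70 K.
The reversible limit is COP_HP = T_H/ΔT = 8.527, so W_min = Q_H/COP = Q_H·ΔT/T_H.
W_min = 367.0 × 38.70/330.00 = 43.04 MJ.

43.0 MJ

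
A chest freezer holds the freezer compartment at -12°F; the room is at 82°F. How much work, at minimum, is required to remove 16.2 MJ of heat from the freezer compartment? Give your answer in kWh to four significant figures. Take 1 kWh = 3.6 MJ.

0.9449 kWh

In absolute terms T_C = 248.71 K and T_H = 300.93 K, so ΔT = 52.22 K.
The reversible limit is COP_R = T_C/ΔT = 4.762, so W_min = Q_C/COP = Q_C·ΔT/T_C.
W_min = 16.20 × 52.22/248.71 = 3.402 MJ = 0.9449 kWh.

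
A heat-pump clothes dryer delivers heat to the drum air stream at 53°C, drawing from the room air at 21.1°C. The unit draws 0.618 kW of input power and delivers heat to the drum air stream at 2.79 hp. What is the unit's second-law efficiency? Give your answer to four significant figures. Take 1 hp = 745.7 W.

Converting, Q̇_H = 2.790 hp = 2.081 kW, so COP_actual = Q̇_H/Ẇ = 2.081/0.6180 = 3.367.
In absolute terms T_C = 294.25 K and T_H = 326.15 K, so ΔT = 31.90 K.
COP_Carnot = T_H/ΔT = 326.15/31.90 = 10.22.
η_II = COP_actual/COP_Carnot = 3.367/10.22 = 0.3293.

0.3293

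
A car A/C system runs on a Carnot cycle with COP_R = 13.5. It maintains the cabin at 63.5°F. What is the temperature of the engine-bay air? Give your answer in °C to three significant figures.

COP_R = T_C/(T_H − T_C) gives T_H − T_C = T_C/COP.
With T_C = 290.65 K, T_H = 290.65 × (1 + 1/13.5) = 312.18 K.
Converting, 312.18 K = 39.03°C.

39.0 °C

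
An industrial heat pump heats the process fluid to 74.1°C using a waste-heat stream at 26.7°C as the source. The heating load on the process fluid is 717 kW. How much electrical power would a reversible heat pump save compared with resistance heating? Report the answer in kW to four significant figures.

In absolute terms T_C = 299.85 K and T_H = 347.25 K, so ΔT = 47.40 K.
COP_Carnot = T_H/ΔT = 347.25/47.40 = 7.326.
Resistance heating needs Ẇ_res = Q̇_H = 717.0 kW; the reversible heat pump needs only Ẇ_hp = Q̇_H/COP = 97.87 kW.
Saving = 717.0 − 97.87 = 619.1 kW.

619.1 kW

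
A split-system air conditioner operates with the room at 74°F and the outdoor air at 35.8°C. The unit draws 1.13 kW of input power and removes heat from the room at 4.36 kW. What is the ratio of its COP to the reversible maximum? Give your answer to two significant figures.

COP_actual = Q̇_C/Ẇ = 4.360/1.130 = 3.858.
In absolute terms T_C = 296.48 K and T_H = 308.95 K, so ΔT = 12.47 K.
COP_Carnot = T_C/ΔT = 296.48/12.47 = 23.78.
η_II = COP_actual/COP_Carnot = 3.858/23.78 = 0.1622.

0.16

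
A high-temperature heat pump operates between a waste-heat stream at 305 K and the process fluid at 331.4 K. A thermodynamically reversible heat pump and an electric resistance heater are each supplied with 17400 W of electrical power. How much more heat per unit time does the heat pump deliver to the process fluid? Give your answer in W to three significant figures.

201000 W

The reservoir spacing is ΔT = 331.4 − 305 = 26.40 K.
COP_Carnot = T_H/ΔT = 331.40/26.40 = 12.55.
The heat pump delivers Q̇_H = COP × Ẇ = 218400 W; the resistance heater delivers Ẇ = 17400 W.
Extra = (COP − 1)·Ẇ = 201000 W.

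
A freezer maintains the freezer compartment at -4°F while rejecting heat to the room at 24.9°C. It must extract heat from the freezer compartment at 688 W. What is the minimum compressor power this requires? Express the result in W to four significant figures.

In absolute terms T_C = 253.15 K and T_H = 298.05 K, so ΔT = 44.90 K.
COP_Carnot = T_C/ΔT = 253.15/44.90 = 5.638.
Ẇ_min = Q̇/COP_Carnot = 688.0/5.638 = 122.0 W.

122.0 W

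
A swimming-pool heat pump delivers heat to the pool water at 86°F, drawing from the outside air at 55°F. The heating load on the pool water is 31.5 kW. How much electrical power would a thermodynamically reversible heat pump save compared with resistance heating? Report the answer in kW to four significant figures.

In absolute terms T_C = 285.93 K and T_H = 303.15 K, so ΔT = 17.22 K.
COP_Carnot = T_H/ΔT = 303.15/17.22 = 17.60.
Resistance heating needs Ẇ_res = Q̇_H = 31.50 kW; the reversible heat pump needs only Ẇ_hp = Q̇_H/COP = 1.790 kW.
Saving = 31.50 − 1.790 = 29.71 kW.

29.71 kW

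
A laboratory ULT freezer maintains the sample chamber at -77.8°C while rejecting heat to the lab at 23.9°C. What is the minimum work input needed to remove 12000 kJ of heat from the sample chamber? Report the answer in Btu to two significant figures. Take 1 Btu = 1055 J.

In absolute terms T_C = 195.35 K and T_H = 297.05 K, so ΔT = 101.7 K.
The reversible limit is COP_R = T_C/ΔT = 1.921, so W_min = Q_C/COP = Q_C·ΔT/T_C.
W_min = 12000 × 101.7/195.35 = 6247 kJ = 5922 Btu.

5900 Btu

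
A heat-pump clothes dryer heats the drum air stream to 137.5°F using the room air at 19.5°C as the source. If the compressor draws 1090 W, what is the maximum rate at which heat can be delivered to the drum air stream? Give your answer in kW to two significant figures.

In absolute terms T_C = 292.65 K and T_H = 331.76 K, so ΔT = 39.11 K.
COP_Carnot = T_H/ΔT = 331.76/39.11 = 8.483.
Q̇_max = COP_Carnot × Ẇ = 8.483 × 1090 W = 9246 W = 9.246 kW.

9.2 kW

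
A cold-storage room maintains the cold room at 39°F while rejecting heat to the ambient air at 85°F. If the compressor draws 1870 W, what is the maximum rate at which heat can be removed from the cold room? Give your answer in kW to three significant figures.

20.3 kW

In absolute terms T_C = 277.04 K and T_H = 302.59 K, so ΔT = 25.56 K.
COP_Carnot = T_C/ΔT = 277.04/25.56 = 10.84.
Q̇_max = COP_Carnot × Ẇ = 10.84 × 1870 W = 20270 W = 20.27 kW.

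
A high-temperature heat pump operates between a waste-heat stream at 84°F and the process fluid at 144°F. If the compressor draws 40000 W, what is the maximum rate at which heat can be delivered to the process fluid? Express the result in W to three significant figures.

In absolute terms T_C = 302.04 K and T_H = 335.37 K, so ΔT = 33.33 K.
COP_Carnot = T_H/ΔT = 335.37/33.33 = 10.06.
Q̇_max = COP_Carnot × Ẇ = 10.06 × 40000 W = 402400 W.

402000 W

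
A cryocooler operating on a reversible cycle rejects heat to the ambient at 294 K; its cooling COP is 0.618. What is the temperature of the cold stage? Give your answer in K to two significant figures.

110 K

For a Carnot refrigerator COP_R = T_C/(T_H − T_C), so T_C = COP·T_H/(1 + COP).
With T_H = 294.00 K, T_C = 0.618 × 294.00/1.618 = 112.29 K.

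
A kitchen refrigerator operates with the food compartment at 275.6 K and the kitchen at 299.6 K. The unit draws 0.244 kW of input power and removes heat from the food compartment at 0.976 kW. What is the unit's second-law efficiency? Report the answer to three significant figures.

0.348

COP_actual = Q̇_C/Ẇ = 0.9760/0.2440 = 4.000.
The reservoir spacing is ΔT = 299.6 − 275.6 = 24.00 K.
COP_Carnot = T_C/ΔT = 275.60/24.00 = 11.48.
η_II = COP_actual/COP_Carnot = 4.000/11.48 = 0.3483.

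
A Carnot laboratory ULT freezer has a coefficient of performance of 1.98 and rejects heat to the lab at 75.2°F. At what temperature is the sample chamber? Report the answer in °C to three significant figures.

For a Carnot refrigerator COP_R = T_C/(T_H − T_C), so T_C = COP·T_H/(1 + COP).
With T_H = 297.15 K, T_C = 1.98 × 297.15/2.980 = 197.44 K.
Converting, 197.44 K = -75.71°C.

-75.7 °C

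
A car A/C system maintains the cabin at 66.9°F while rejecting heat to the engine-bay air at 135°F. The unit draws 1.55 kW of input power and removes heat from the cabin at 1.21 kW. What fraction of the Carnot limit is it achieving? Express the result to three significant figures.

0.101

COP_actual = Q̇_C/Ẇ = 1.210/1.550 = 0.7806.
In absolute terms T_C = 292.54 K and T_H = 330.37 K, so ΔT = 37.83 K.
COP_Carnot = T_C/ΔT = 292.54/37.83 = 7.732.
η_II = COP_actual/COP_Carnot = 0.7806/7.732 = 0.1010.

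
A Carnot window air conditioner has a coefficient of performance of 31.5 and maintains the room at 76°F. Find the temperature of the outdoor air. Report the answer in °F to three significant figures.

93.0 °F

COP_R = T_C/(T_H − T_C) gives T_H − T_C = T_C/COP.
With T_C = 297.59 K, T_H = 297.59 × (1 + 1/31.5) = 307.04 K.
Converting, 307.04 K = 93.01°F.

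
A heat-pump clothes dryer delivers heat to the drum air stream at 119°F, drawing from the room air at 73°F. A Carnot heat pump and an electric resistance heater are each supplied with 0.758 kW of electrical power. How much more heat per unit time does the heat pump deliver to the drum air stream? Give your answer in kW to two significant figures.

In absolute terms T_C = 295.93 K and T_H = 321.48 K, so ΔT = 25.56 K.
COP_Carnot = T_H/ΔT = 321.48/25.56 = 12.58.
The heat pump delivers Q̇_H = COP × Ẇ = 9.535 kW; the resistance heater delivers Ẇ = 0.7580 kW.
Extra = (COP − 1)·Ẇ = 8.777 kW.

8.8 kW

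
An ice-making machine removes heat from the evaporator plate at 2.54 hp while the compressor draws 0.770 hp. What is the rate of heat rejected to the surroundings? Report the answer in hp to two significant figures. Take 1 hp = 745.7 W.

For a cyclic device the first law requires Q̇_H = Q̇_C + Ẇ.
Q̇_H = Q̇_C + Ẇ = 3.310 hp.

3.3 hp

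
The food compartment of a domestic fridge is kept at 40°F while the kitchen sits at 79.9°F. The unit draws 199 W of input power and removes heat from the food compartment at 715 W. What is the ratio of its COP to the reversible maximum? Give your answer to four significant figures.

0.2869

COP_actual = Q̇_C/Ẇ = 715.0/199.0 = 3.593.
In absolute terms T_C = 277.59 K and T_H = 299.76 K, so ΔT = 22.17 K.
COP_Carnot = T_C/ΔT = 277.59/22.17 = 12.52.
η_II = COP_actual/COP_Carnot = 3.593/12.52 = 0.2869.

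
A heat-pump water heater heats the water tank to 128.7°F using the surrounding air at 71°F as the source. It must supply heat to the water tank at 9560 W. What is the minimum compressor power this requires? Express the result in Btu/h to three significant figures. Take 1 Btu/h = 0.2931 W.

3200 Btu/h

In absolute terms T_C = 294.82 K and T_H = 326.87 K, so ΔT = 32.06 K.
COP_Carnot = T_H/ΔT = 326.87/32.06 = 10.20.
Ẇ_min = Q̇/COP_Carnot = 9560/10.20 = 937.5 W = 3199 Btu/h.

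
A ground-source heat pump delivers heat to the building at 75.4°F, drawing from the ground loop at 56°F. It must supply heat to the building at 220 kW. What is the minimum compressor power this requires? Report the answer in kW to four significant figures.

7.977 kW

In absolute terms T_C = 286.48 K and T_H = 297.26 K, so ΔT = 10.78 K.
COP_Carnot = T_H/ΔT = 297.26/10.78 = 27.58.
Ẇ_min = Q̇/COP_Carnot = 220.0/27.58 = 7.977 kW.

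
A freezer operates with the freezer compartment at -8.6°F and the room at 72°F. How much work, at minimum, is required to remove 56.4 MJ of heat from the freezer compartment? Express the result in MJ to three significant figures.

In absolute terms T_C = 250.59 K and T_H = 295.37 K, so ΔT = 44.78 K.
The reversible limit is COP_R = T_C/ΔT = 5.596, so W_min = Q_C/COP = Q_C·ΔT/T_C.
W_min = 56.40 × 44.78/250.59 = 10.08 MJ.

10.1 MJ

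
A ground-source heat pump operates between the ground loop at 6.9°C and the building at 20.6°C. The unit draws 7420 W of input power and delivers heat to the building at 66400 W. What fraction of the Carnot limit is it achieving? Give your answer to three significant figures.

0.417

COP_actual = Q̇_H/Ẇ = 66400/7420 = 8.949.
In absolute terms T_C = 280.05 K and T_H = 293.75 K, so ΔT = 13.70 K.
COP_Carnot = T_H/ΔT = 293.75/13.70 = 21.44.
η_II = COP_actual/COP_Carnot = 8.949/21.44 = 0.4174.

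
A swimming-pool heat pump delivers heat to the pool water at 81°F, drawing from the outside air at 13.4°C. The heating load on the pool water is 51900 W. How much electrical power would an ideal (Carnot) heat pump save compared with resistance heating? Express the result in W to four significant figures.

49510 W

In absolute terms T_C = 286.55 K and T_H = 300.37 K, so ΔT = 13.82 K.
COP_Carnot = T_H/ΔT = 300.37/13.82 = 21.73.
Resistance heating needs Ẇ_res = Q̇_H = 51900 W; the reversible heat pump needs only Ẇ_hp = Q̇_H/COP = 2388 W.
Saving = 51900 − 2388 = 49510 W.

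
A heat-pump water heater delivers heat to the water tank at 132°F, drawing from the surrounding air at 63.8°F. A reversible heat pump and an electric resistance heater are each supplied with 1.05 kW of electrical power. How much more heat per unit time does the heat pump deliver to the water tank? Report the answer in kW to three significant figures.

In absolute terms T_C = 290.82 K and T_H = 328.71 K, so ΔT = 37.89 K.
COP_Carnot = T_H/ΔT = 328.71/37.89 = 8.676.
The heat pump delivers Q̇_H = COP × Ẇ = 9.109 kW; the resistance heater delivers Ẇ = 1.050 kW.
Extra = (COP − 1)·Ẇ = 8.059 kW.

8.06 kW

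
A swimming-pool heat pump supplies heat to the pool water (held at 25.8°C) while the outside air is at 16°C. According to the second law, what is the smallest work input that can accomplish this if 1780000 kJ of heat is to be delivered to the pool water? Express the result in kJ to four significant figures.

In absolute terms T_C = 289.15 K and T_H = 298.95 K, so ΔT = 9.800 K.
The reversible limit is COP_HP = T_H/ΔT = 30.51, so W_min = Q_H/COP = Q_H·ΔT/T_H.
W_min = 1780000 × 9.800/298.95 = 58350 kJ.

58350 kJ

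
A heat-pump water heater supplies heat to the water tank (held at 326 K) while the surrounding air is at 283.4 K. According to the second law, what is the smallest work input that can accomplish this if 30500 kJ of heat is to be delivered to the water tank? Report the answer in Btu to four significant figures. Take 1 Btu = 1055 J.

3778 Btu

The reservoir spacing is ΔT = 326 − 283.4 = 42.60 K.
The reversible limit is COP_HP = T_H/ΔT = 7.653, so W_min = Q_H/COP = Q_H·ΔT/T_H.
W_min = 30500 × 42.60/326.00 = 3986 kJ = 3778 Btu.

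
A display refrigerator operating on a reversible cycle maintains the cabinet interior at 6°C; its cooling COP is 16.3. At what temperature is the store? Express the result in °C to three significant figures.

COP_R = T_C/(T_H − T_C) gives T_H − T_C = T_C/COP.
With T_C = 279.15 K, T_H = 279.15 × (1 + 1/16.3) = 296.28 K.
Converting, 296.28 K = 23.13°C.

23.1 °C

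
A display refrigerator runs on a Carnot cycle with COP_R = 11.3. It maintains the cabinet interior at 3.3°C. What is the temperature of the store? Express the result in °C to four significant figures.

COP_R = T_C/(T_H − T_C) gives T_H − T_C = T_C/COP.
With T_C = 276.45 K, T_H = 276.45 × (1 + 1/11.3) = 300.91 K.
Converting, 300.91 K = 27.76°C.

27.76 °C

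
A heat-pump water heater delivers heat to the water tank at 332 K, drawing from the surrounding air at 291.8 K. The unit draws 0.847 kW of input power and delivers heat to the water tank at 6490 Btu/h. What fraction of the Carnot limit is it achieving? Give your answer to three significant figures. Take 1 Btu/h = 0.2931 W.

0.272

Converting, Q̇_H = 6490 Btu/h = 1.902 kW, so COP_actual = Q̇_H/Ẇ = 1.902/0.8470 = 2.246.
The reservoir spacing is ΔT = 332 − 291.8 = 40.20 K.
COP_Carnot = T_H/ΔT = 332.00/40.20 = 8.259.
η_II = COP_actual/COP_Carnot = 2.246/8.259 = 0.2719.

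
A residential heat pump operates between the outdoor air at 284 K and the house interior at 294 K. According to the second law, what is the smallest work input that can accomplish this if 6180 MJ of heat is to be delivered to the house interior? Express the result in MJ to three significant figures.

The reservoir spacing is ΔT = 294 − 284 = 10.00 K.
The reversible limit is COP_HP = T_H/ΔT = 29.40, so W_min = Q_H/COP = Q_H·ΔT/T_H.
W_min = 6180 × 10.00/294.00 = 210.2 MJ.

210 MJ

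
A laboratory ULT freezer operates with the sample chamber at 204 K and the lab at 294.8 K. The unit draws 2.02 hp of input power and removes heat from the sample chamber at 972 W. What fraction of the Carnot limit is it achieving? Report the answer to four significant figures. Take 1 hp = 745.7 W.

Converting, Q̇_C = 972.0 W = 1.303 hp, so COP_actual = Q̇_C/Ẇ = 1.303/2.020 = 0.6453.
The reservoir spacing is ΔT = 294.8 − 204 = 90.80 K.
COP_Carnot = T_C/ΔT = 204.00/90.80 = 2.247.
η_II = COP_actual/COP_Carnot = 0.6453/2.247 = 0.2872.

0.2872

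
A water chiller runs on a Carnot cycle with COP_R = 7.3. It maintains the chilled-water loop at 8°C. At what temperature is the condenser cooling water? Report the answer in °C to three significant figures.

COP_R = T_C/(T_H − T_C) gives T_H − T_C = T_C/COP.
With T_C = 281.15 K, T_H = 281.15 × (1 + 1/7.3) = 319.66 K.
Converting, 319.66 K = 46.51°C.

46.5 °C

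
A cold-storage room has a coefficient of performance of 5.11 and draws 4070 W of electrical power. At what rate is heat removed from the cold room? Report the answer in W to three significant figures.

Q̇_C = COP × Ẇ = 5.11 × 4070 = 20800 W.

20800 W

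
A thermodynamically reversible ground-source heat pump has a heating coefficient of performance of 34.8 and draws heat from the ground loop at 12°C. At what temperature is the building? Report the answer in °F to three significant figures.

68.8 °F

COP_HP = T_H/(T_H − T_C) rearranges to T_H = COP·T_C/(COP − 1).
With T_C = 285.15 K, T_H = 34.8 × 285.15/33.80 = 293.59 K.
Converting, 293.59 K = 68.79°F.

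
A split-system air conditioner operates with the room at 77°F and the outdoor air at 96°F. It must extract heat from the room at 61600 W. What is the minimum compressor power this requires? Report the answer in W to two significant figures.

2200 W

In absolute terms T_C = 298.15 K and T_H = 308.71 K, so ΔT = 10.56 K.
COP_Carnot = T_C/ΔT = 298.15/10.56 = 28.25.
Ẇ_min = Q̇/COP_Carnot = 61600/28.25 = 2181 W.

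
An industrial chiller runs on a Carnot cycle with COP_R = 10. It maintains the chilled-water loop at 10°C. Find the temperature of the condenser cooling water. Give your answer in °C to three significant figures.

38.3 °C

COP_R = T_C/(T_H − T_C) gives T_H − T_C = T_C/COP.
With T_C = 283.15 K, T_H = 283.15 × (1 + 1/10) = 311.46 K.
Converting, 311.46 K = 38.31°C.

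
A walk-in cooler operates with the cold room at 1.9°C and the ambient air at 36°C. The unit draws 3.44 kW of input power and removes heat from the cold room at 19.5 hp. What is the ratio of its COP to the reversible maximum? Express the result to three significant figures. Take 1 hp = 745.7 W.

Converting, Q̇_C = 19.50 hp = 14.54 kW, so COP_actual = Q̇_C/Ẇ = 14.54/3.440 = 4.227.
In absolute terms T_C = 275.05 K and T_H = 309.15 K, so ΔT = 34.10 K.
COP_Carnot = T_C/ΔT = 275.05/34.10 = 8.066.
η_II = COP_actual/COP_Carnot = 4.227/8.066 = 0.5241.

0.524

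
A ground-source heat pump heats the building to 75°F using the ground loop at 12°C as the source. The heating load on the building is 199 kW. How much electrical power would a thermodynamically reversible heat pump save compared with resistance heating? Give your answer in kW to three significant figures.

In absolute terms T_C = 285.15 K and T_H = 297.04 K, so ΔT = 11.89 K.
COP_Carnot = T_H/ΔT = 297.04/11.89 = 24.98.
Resistance heating needs Ẇ_res = Q̇_H = 199.0 kW; the reversible heat pump needs only Ẇ_hp = Q̇_H/COP = 7.965 kW.
Saving = 199.0 − 7.965 = 191.0 kW.

191 kW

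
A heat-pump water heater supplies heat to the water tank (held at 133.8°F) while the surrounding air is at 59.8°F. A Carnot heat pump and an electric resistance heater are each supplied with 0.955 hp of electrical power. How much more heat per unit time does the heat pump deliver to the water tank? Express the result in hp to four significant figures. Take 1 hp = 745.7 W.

In absolute terms T_C = 288.59 K and T_H = 329.71 K, so ΔT = 41.11 K.
COP_Carnot = T_H/ΔT = 329.71/41.11 = 8.020.
The heat pump delivers Q̇_H = COP × Ẇ = 7.659 hp; the resistance heater delivers Ẇ = 0.9550 hp.
Extra = (COP − 1)·Ẇ = 6.704 hp.

6.704 hp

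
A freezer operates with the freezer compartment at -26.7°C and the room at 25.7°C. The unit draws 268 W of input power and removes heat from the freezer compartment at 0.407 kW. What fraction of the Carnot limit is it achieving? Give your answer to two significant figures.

Converting, Q̇_C = 0.4070 kW = 407.0 W, so COP_actual = Q̇_C/Ẇ = 407.0/268.0 = 1.519.
In absolute terms T_C = 246.45 K and T_H = 298.85 K, so ΔT = 52.40 K.
COP_Carnot = T_C/ΔT = 246.45/52.40 = 4.703.
η_II = COP_actual/COP_Carnot = 1.519/4.703 = 0.3229.

0.32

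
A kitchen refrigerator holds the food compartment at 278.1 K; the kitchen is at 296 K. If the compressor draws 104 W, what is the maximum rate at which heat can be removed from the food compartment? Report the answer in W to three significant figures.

1620 W

The reservoir spacing is ΔT = 296 − 278.1 = 17.90 K.
COP_Carnot = T_C/ΔT = 278.10/17.90 = 15.54.
Q̇_max = COP_Carnot × Ẇ = 15.54 × 104.0 W = 1616 W.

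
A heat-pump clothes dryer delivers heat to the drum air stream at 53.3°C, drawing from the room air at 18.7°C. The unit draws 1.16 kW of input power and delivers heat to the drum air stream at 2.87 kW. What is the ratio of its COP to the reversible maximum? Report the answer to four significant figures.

COP_actual = Q̇_H/Ẇ = 2.870/1.160 = 2.474.
In absolute terms T_C = 291.85 K and T_H = 326.45 K, so ΔT = 34.60 K.
COP_Carnot = T_H/ΔT = 326.45/34.60 = 9.435.
η_II = COP_actual/COP_Carnot = 2.474/9.435 = 0.2622.

0.2622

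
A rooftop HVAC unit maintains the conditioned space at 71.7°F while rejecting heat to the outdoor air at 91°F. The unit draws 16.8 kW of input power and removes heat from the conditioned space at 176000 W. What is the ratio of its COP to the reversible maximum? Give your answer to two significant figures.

0.38

Converting, Q̇_C = 176000 W = 176.0 kW, so COP_actual = Q̇_C/Ẇ = 176.0/16.80 = 10.48.
In absolute terms T_C = 295.21 K and T_H = 305.93 K, so ΔT = 10.72 K.
COP_Carnot = T_C/ΔT = 295.21/10.72 = 27.53.
η_II = COP_actual/COP_Carnot = 10.48/27.53 = 0.3805.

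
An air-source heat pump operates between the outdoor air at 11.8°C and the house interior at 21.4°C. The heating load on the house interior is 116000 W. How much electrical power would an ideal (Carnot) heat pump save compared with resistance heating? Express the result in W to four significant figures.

112200 W

In absolute terms T_C = 284.95 K and T_H = 294.55 K, so ΔT = 9.600 K.
COP_Carnot = T_H/ΔT = 294.55/9.600 = 30.68.
Resistance heating needs Ẇ_res = Q̇_H = 116000 W; the reversible heat pump needs only Ẇ_hp = Q̇_H/COP = 3781 W.
Saving = 116000 − 3781 = 112200 W.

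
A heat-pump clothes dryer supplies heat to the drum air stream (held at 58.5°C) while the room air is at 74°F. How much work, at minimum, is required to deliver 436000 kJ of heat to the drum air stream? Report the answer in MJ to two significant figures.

46 MJ

In absolute terms T_C = 296.48 K and T_H = 331.65 K, so ΔT = 35.17 K.
The reversible limit is COP_HP = T_H/ΔT = 9.431, so W_min = Q_H/COP = Q_H·ΔT/T_H.
W_min = 436000 × 35.17/331.65 = 46230 kJ = 46.23 MJ.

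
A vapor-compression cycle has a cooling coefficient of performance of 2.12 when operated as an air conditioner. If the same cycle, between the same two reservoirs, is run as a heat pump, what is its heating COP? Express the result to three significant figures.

The first law on one cycle gives Q_H = Q_C + W, so Q_H/W = Q_C/W + 1.
COP_HP = COP_R + 1 = 2.12 + 1 = 3.12.

3.12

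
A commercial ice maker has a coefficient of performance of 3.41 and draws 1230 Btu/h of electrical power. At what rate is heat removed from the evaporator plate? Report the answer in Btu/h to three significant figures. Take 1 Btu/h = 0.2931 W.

Q̇_C = COP × Ẇ = 3.41 × 1230 = 4194 Btu/h.

4190 Btu/h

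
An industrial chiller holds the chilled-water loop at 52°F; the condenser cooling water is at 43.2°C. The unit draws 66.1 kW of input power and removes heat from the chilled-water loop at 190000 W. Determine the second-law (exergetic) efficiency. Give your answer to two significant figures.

0.32

Converting, Q̇_C = 190000 W = 190.0 kW, so COP_actual = Q̇_C/Ẇ = 190.0/66.10 = 2.874.
In absolute terms T_C = 284.26 K and T_H = 316.35 K, so ΔT = 32.09 K.
COP_Carnot = T_C/ΔT = 284.26/32.09 = 8.859.
η_II = COP_actual/COP_Carnot = 2.874/8.859 = 0.3245.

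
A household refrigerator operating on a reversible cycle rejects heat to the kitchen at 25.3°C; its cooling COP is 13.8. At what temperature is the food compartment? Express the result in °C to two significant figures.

For a Carnot refrigerator COP_R = T_C/(T_H − T_C), so T_C = COP·T_H/(1 + COP).
With T_H = 298.45 K, T_C = 13.8 × 298.45/14.80 = 278.28 K.
Converting, 278.28 K = 5.13°C.

5.1 °C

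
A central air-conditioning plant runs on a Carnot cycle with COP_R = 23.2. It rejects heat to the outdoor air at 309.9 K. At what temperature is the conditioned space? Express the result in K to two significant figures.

300 K

For a Carnot refrigerator COP_R = T_C/(T_H − T_C), so T_C = COP·T_H/(1 + COP).
With T_H = 309.90 K, T_C = 23.2 × 309.90/24.20 = 297.09 K.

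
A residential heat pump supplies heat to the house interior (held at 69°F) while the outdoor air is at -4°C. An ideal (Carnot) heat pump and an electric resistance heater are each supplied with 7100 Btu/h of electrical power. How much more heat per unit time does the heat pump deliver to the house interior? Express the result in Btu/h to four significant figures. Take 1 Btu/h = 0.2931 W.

77820 Btu/h

In absolute terms T_C = 269.15 K and T_H = 293.71 K, so ΔT = 24.56 K.
COP_Carnot = T_H/ΔT = 293.71/24.56 = 11.96.
The heat pump delivers Q̇_H = COP × Ẇ = 84920 Btu/h; the resistance heater delivers Ẇ = 7100 Btu/h.
Extra = (COP − 1)·Ẇ = 77820 Btu/h.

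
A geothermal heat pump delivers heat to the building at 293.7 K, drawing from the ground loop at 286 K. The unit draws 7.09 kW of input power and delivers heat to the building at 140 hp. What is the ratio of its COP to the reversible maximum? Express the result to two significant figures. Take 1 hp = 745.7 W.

Converting, Q̇_H = 140.0 hp = 104.4 kW, so COP_actual = Q̇_H/Ẇ = 104.4/7.090 = 14.72.
The reservoir spacing is ΔT = 293.7 − 286 = 7.700 K.
COP_Carnot = T_H/ΔT = 293.70/7.700 = 38.14.
η_II = COP_actual/COP_Carnot = 14.72/38.14 = 0.3860.

0.39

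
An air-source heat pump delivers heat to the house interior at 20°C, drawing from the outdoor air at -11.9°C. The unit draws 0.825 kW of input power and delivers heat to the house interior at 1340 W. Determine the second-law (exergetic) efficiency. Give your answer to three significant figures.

0.177

Converting, Q̇_H = 1340 W = 1.340 kW, so COP_actual = Q̇_H/Ẇ = 1.340/0.8250 = 1.624.
In absolute terms T_C = 261.25 K and T_H = 293.15 K, so ΔT = 31.90 K.
COP_Carnot = T_H/ΔT = 293.15/31.90 = 9.190.
η_II = COP_actual/COP_Carnot = 1.624/9.190 = 0.1767.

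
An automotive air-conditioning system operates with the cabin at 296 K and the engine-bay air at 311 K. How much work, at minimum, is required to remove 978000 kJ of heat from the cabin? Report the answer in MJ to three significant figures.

The reservoir spacing is ΔT = 311 − 296 = 15.00 K.
The reversible limit is COP_R = T_C/ΔT = 19.73, so W_min = Q_C/COP = Q_C·ΔT/T_C.
W_min = 978000 × 15.00/296.00 = 49560 kJ = 49.56 MJ.

49.6 MJ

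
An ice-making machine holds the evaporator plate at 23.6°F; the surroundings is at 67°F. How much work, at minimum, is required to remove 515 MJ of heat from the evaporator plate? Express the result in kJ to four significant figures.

46250 kJ

In absolute terms T_C = 268.48 K and T_H = 292.59 K, so ΔT = 24.11 K.
The reversible limit is COP_R = T_C/ΔT = 11.14, so W_min = Q_C/COP = Q_C·ΔT/T_C.
W_min = 515.0 × 24.11/268.48 = 46.25 MJ = 46250 kJ.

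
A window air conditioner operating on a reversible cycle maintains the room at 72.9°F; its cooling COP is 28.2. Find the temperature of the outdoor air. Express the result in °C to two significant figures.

COP_R = T_C/(T_H − T_C) gives T_H − T_C = T_C/COP.
With T_C = 295.87 K, T_H = 295.87 × (1 + 1/28.2) = 306.36 K.
Converting, 306.36 K = 33.21°C.

33 °C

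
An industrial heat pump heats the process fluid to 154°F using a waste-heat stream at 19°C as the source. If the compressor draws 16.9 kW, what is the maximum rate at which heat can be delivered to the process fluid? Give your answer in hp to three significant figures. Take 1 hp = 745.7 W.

In absolute terms T_C = 292.15 K and T_H = 340.93 K, so ΔT = 48.78 K.
COP_Carnot = T_H/ΔT = 340.93/48.78 = 6.989.
Q̇_max = COP_Carnot × Ẇ = 6.989 × 16.90 kW = 118.1 kW = 158.4 hp.

158 hp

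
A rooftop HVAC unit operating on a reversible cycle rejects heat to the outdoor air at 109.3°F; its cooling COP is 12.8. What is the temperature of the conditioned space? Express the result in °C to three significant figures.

For a Carnot refrigerator COP_R = T_C/(T_H − T_C), so T_C = COP·T_H/(1 + COP).
With T_H = 316.09 K, T_C = 12.8 × 316.09/13.80 = 293.19 K.
Converting, 293.19 K = 20.04°C.

20.0 °C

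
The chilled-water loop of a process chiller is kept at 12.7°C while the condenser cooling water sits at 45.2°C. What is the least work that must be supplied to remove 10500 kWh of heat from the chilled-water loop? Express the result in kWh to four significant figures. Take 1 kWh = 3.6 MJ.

1194 kWh

In absolute terms T_C = 285.85 K and T_H = 318.35 K, so ΔT = 32.50 K.
The reversible limit is COP_R = T_C/ΔT = 8.795, so W_min = Q_C/COP = Q_C·ΔT/T_C.
W_min = 10500 × 32.50/285.85 = 1194 kWh.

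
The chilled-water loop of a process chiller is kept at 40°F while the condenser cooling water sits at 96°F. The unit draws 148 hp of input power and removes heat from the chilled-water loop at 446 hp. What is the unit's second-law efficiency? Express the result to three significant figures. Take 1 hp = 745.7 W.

COP_actual = Q̇_C/Ẇ = 446.0/148.0 = 3.014.
In absolute terms T_C = 277.59 K and T_H = 308.71 K, so ΔT = 31.11 K.
COP_Carnot = T_C/ΔT = 277.59/31.11 = 8.923.
η_II = COP_actual/COP_Carnot = 3.014/8.923 = 0.3377.

0.338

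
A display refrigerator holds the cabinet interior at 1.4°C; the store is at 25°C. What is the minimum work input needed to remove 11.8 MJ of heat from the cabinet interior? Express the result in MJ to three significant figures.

In absolute terms T_C = 274.55 K and T_H = 298.15 K, so ΔT = 23.60 K.
The reversible limit is COP_R = T_C/ΔT = 11.63, so W_min = Q_C/COP = Q_C·ΔT/T_C.
W_min = 11.80 × 23.60/274.55 = 1.014 MJ.

1.01 MJ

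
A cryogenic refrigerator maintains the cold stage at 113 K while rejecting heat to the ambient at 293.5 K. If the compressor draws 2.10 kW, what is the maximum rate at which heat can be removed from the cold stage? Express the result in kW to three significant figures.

1.31 kW

The reservoir spacing is ΔT = 293.5 − 113 = 180.5 K.
COP_Carnot = T_C/ΔT = 113.00/180.5 = 0.6260.
Q̇_max = COP_Carnot × Ẇ = 0.6260 × 2.100 kW = 1.315 kW.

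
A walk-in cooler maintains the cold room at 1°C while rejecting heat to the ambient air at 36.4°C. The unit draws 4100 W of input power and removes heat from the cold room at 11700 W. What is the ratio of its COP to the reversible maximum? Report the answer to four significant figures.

0.3685

COP_actual = Q̇_C/Ẇ = 11700/4100 = 2.854.
In absolute terms T_C = 274.15 K and T_H = 309.55 K, so ΔT = 35.40 K.
COP_Carnot = T_C/ΔT = 274.15/35.40 = 7.744.
η_II = COP_actual/COP_Carnot = 2.854/7.744 = 0.3685.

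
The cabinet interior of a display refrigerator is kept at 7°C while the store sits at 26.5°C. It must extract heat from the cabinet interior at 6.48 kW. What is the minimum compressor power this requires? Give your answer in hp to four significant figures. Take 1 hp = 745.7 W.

In absolute terms T_C = 280.15 K and T_H = 299.65 K, so ΔT = 19.50 K.
COP_Carnot = T_C/ΔT = 280.15/19.50 = 14.37.
Ẇ_min = Q̇/COP_Carnot = 6.480/14.37 = 0.4510 kW = 0.6049 hp.

0.6049 hp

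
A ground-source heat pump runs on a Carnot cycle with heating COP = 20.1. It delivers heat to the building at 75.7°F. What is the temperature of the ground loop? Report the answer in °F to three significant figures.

COP_HP = T_H/(T_H − T_C) gives T_H − T_C = T_H/COP.
With T_H = 297.43 K, T_C = 297.43 × (1 − 1/20.1) = 282.63 K.
Converting, 282.63 K = 49.06°F.

49.1 °F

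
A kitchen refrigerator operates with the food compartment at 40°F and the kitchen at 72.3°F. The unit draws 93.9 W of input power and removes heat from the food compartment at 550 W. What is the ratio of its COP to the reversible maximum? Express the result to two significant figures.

COP_actual = Q̇_C/Ẇ = 550.0/93.90 = 5.857.
In absolute terms T_C = 277.59 K and T_H = 295.54 K, so ΔT = 17.94 K.
COP_Carnot = T_C/ΔT = 277.59/17.94 = 15.47.
η_II = COP_actual/COP_Carnot = 5.857/15.47 = 0.3786.

0.38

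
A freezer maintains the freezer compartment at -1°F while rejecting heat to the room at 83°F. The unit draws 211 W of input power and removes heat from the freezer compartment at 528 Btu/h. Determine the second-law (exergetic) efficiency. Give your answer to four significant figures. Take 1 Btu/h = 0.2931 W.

0.1343

Converting, Q̇_C = 528.0 Btu/h = 154.8 W, so COP_actual = Q̇_C/Ẇ = 154.8/211.0 = 0.7334.
In absolute terms T_C = 254.82 K and T_H = 301.48 K, so ΔT = 46.67 K.
COP_Carnot = T_C/ΔT = 254.82/46.67 = 5.460.
η_II = COP_actual/COP_Carnot = 0.7334/5.460 = 0.1343.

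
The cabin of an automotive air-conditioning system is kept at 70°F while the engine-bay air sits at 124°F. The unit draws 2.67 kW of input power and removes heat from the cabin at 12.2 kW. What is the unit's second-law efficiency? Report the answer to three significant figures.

0.466

COP_actual = Q̇_C/Ẇ = 12.20/2.670 = 4.569.
In absolute terms T_C = 294.26 K and T_H = 324.26 K, so ΔT = 30.00 K.
COP_Carnot = T_C/ΔT = 294.26/30.00 = 9.809.
η_II = COP_actual/COP_Carnot = 4.569/9.809 = 0.4658.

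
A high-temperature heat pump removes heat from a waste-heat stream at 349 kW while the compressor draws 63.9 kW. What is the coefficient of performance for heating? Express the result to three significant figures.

6.46

The first law gives Q̇_H = Q̇_C + Ẇ, so the three rates are Q̇_C = 349.0, Q̇_H = 412.9, Ẇ = 63.90 kW.
COP_HP = Q̇_H/Ẇ = 412.9/63.90 = 6.462.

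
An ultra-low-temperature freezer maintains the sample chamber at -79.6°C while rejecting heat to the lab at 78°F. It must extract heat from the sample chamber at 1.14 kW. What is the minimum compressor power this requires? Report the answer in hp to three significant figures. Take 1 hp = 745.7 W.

In absolute terms T_C = 193.55 K and T_H = 298.71 K, so ΔT = 105.2 K.
COP_Carnot = T_C/ΔT = 193.55/105.2 = 1.841.
Ẇ_min = Q̇/COP_Carnot = 1.140/1.841 = 0.6194 kW = 0.8306 hp.

0.831 hp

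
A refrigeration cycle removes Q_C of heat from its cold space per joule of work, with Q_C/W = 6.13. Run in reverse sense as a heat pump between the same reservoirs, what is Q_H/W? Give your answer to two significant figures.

7.1

The first law on one cycle gives Q_H = Q_C + W, so Q_H/W = Q_C/W + 1.
COP_HP = COP_R + 1 = 6.13 + 1 = 7.13.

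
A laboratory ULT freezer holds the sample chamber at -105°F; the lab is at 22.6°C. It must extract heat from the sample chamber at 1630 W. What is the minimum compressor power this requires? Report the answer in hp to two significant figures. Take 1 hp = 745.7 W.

In absolute terms T_C = 197.04 K and T_H = 295.75 K, so ΔT = 98.71 K.
COP_Carnot = T_C/ΔT = 197.04/98.71 = 1.996.
Ẇ_min = Q̇/COP_Carnot = 1630/1.996 = 816.6 W = 1.095 hp.

1.1 hp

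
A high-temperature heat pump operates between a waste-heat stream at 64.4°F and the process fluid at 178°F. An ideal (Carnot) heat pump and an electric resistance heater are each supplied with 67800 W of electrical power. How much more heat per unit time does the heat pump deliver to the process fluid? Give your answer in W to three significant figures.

313000 W

In absolute terms T_C = 291.15 K and T_H = 354.26 K, so ΔT = 63.11 K.
COP_Carnot = T_H/ΔT = 354.26/63.11 = 5.613.
The heat pump delivers Q̇_H = COP × Ẇ = 380600 W; the resistance heater delivers Ẇ = 67800 W.
Extra = (COP − 1)·Ẇ = 312800 W.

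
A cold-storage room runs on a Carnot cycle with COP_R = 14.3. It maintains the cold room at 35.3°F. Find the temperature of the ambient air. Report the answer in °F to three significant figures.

69.9 °F

COP_R = T_C/(T_H − T_C) gives T_H − T_C = T_C/COP.
With T_C = 274.98 K, T_H = 274.98 × (1 + 1/14.3) = 294.21 K.
Converting, 294.21 K = 69.91°F.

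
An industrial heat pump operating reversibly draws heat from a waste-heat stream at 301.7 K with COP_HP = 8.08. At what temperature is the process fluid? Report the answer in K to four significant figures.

COP_HP = T_H/(T_H − T_C) rearranges to T_H = COP·T_C/(COP − 1).
With T_C = 301.70 K, T_H = 8.08 × 301.70/7.080 = 344.31 K.

344.3 K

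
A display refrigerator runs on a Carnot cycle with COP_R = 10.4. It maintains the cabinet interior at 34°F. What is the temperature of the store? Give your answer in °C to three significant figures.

COP_R = T_C/(T_H − T_C) gives T_H − T_C = T_C/COP.
With T_C = 274.26 K, T_H = 274.26 × (1 + 1/10.4) = 300.63 K.
Converting, 300.63 K = 27.48°C.

27.5 °C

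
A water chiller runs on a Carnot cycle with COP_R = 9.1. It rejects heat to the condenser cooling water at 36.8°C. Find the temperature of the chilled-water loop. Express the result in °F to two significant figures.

43 °F

For a Carnot refrigerator COP_R = T_C/(T_H − T_C), so T_C = COP·T_H/(1 + COP).
With T_H = 309.95 K, T_C = 9.1 × 309.95/10.10 = 279.26 K.
Converting, 279.26 K = 43.00°F.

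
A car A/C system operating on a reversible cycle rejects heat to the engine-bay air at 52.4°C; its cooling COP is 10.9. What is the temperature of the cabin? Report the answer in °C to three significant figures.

For a Carnot refrigerator COP_R = T_C/(T_H − T_C), so T_C = COP·T_H/(1 + COP).
With T_H = 325.55 K, T_C = 10.9 × 325.55/11.90 = 298.19 K.
Converting, 298.19 K = 25.04°C.

25.0 °C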